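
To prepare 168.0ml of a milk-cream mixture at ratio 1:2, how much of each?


Total parts = 1 + 2 = 3
milk: 168.0 × 1/3 = 56.0ml
cream: 168.0 × 2/3 = 112.0ml
= 56.0ml and 112.0ml

56.0ml and 112.0ml


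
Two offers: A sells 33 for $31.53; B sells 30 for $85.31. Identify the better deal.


Deal A: $31.53/33 = $0.9555/unit
Deal B: $85.31/30 = $2.8437/unit
A is cheaper per unit
= Deal A

Deal A


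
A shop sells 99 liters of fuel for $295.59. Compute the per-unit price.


Unit rate = total / quantity
= 295.59 / 99
= $2.99 per unit

$2.99 per unit


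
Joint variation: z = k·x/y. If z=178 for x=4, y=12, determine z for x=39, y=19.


z = k·x/y
Solve for k using the known point: k = z·y/x = 178×12/4 = 2136/4 = 534.0000
Now evaluate at x=39, y=19:
z = k × 39 / 19 = (2136 × 39) / (4 × 19) = 83304/76
≈ 1096.1053

1096.1053


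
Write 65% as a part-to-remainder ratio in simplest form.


65% means 65 parts out of 100; remainder = 35
Part : remainder = 65:35
GCD = 5
= 13:7

13:7


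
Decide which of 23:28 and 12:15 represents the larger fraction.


23/28 = 0.8214
12/15 = 0.8000
0.8214 > 0.8000, so 23:28 is greater
= 23:28

23:28


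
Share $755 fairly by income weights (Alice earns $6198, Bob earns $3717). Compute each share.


Total income = 6198 + 3717 = $9915
Alice: $755 × 6198/9915 = $471.96
Bob: $755 × 3717/9915 = $283.04
= Alice: $471.96, Bob: $283.04

Alice: $471.96, Bob: $283.04


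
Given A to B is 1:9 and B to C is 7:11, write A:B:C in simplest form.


Match B: multiply A:B by 7 → 7:63
Multiply B:C by 9 → 63:99
Combined: 7:63:99
GCD = 1
= 7:63:99

7:63:99


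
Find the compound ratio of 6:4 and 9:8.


Compound ratio = (6×9) : (4×8)
= 54:32
GCD = 2
= 27:16

27:16


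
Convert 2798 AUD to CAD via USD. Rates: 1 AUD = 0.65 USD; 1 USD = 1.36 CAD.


Step 1: 2798 AUD × 0.65 = 1818.70 USD
Step 2: 1818.70 USD × 1.36 = 2473.43 CAD
Implied rate AUD→CAD = 0.65 × 1.36 = 0.8840
= 2473.43 CAD

2473.43 CAD


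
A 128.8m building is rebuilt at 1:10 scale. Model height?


Model size = real / scale
= 128.8 / 10
= 12.8800 m

12.8800 m


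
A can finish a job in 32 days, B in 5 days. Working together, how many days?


Rate of A = 1/32 per day
Rate of B = 1/5 per day
Combined rate = 1/32 + 1/5 = 37/160 ≈ 0.2313 per day
Days = 1 / combined rate = 160/37
≈ 4.32 days

4.32 days


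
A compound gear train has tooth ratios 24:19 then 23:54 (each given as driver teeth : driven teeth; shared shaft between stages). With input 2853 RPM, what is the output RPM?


Stage 1: RPM_B = RPM_A × t_A/t_B = 2853 × 24/19 = 68472/19 ≈ 3603.79
B and C share a shaft → RPM_C = RPM_B
Stage 2: RPM_D = RPM_C × t_C/t_D = RPM_A × (t_A×t_C)/(t_B×t_D)
Overall ratio = (24×23)/(19×54) = 552/1026
RPM_D = 2853 × 552/1026 = 1574856/1026
≈ 1534.95 RPM

1534.95 RPM


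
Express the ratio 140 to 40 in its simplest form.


GCD(140, 40) = 20
140/20 : 40/20
= 7:2

7:2


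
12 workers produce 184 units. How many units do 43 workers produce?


Direct proportion: y/x = constant
k = 184/12 ≈ 15.3333
y₂ = k × 43 = 184 × 43 / 12 = 7912/12
≈ 659.33

659.33


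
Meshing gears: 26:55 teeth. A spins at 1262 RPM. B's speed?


Gear ratio = 26:55 = 26:55
RPM_B = RPM_A × (teeth_A / teeth_B)
= 1262 × (26/55)
= 596.6 RPM

596.6 RPM


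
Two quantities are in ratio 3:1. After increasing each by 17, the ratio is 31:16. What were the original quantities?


Let A = 3k, B = 1k.
(3k + 17) / (1k + 17) = 31/16
Cross-multiply: 16(3k + 17) = 31(1k + 17)
48k + 272 = 31k + 527
48k - 31k = 527 - 272
17k = 255
k = 255/17 = 15
A = 3×15 = 45, B = 1×15 = 15
= A = 45, B = 15

A = 45, B = 15


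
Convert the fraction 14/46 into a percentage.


Percentage = (part / whole) × 100
= (14 / 46) × 100
≈ 30.43%

30.43%


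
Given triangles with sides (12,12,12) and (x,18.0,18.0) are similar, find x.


Scale factor = 18.0/12 = 1.5
Missing side = 12 × 1.5
= 18.0

18.0


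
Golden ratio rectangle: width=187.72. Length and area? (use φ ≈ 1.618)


φ = (1 + √5) / 2 ≈ 1.618
Length = width × φ = 187.72 × 1.618 = 303.73096
≈ 303.73
Area = width × length = 187.72 × 303.73096 = 57016.3758112 ≈ 57016.38
= Length: 303.73, Area: 57016.38

Length: 303.73, Area: 57016.38


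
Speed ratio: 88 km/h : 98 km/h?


Ratio = 88:98
GCD = 2
Simplified = 44:49
Time ratio (same distance) = 49:44
Speed ratio = 44:49

44:49


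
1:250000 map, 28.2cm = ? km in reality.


Real distance = map distance × scale
= 28.2cm × 250000
= 7050000 cm = 70500.0 m
= 70.500 km

70.500 km


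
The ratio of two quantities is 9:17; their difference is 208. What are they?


Let A = 9k, B = 17k.
17k - 9k = 208
8k = 208 → k = 208/8 = 26
A = 9×26 = 234, B = 17×26 = 442
= A = 234, B = 442

A = 234, B = 442


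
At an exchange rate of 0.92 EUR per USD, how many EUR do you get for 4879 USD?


Amount × rate = 4879 × 0.92
= 4488.68 EUR

4488.68 EUR


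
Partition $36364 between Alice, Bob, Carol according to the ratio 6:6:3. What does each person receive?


Total parts = 6 + 6 + 3 = 15
Alice: 36364 × 6/15 = 14545.60
Bob: 36364 × 6/15 = 14545.60
Carol: 36364 × 3/15 = 7272.80
= Alice: $14545.60, Bob: $14545.60, Carol: $7272.80

Alice: $14545.60, Bob: $14545.60, Carol: $7272.80


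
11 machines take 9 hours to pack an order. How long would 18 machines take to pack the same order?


Inverse proportion: x × y = constant
k = 11 × 9 = 99
y₂ = k / 18 = 99 / 18
= 5.50

5.50


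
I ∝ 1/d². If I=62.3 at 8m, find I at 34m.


I₁d₁² = I₂d₂²
I₂ = I₁ × (d₁/d₂)²
= 62.3 × (8/34)²
= 62.3 × 64/1156
= 3987.2/1156
≈ 3.4491

3.4491


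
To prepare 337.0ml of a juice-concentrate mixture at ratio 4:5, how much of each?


Total parts = 4 + 5 = 9
juice: 337.0 × 4/9 = 149.8ml
concentrate: 337.0 × 5/9 = 187.2ml
= 149.8ml and 187.2ml

149.8ml and 187.2ml


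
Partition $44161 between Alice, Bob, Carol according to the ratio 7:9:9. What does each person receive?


Total parts = 7 + 9 + 9 = 25
Alice: 44161 × 7/25 = 12365.08
Bob: 44161 × 9/25 = 15897.96
Carol: 44161 × 9/25 = 15897.96
= Alice: $12365.08, Bob: $15897.96, Carol: $15897.96

Alice: $12365.08, Bob: $15897.96, Carol: $15897.96


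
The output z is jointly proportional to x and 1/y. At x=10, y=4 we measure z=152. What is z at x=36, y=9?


z = k·x/y
Solve for k using the known point: k = z·y/x = 152×4/10 = 608/10 = 60.8000
Now evaluate at x=36, y=9:
z = k × 36 / 9 = (608 × 36) / (10 × 9) = 21888/90
= 243.2000

243.2000


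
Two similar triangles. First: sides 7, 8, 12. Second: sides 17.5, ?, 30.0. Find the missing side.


Scale factor = 17.5/7 = 2.5
Missing side = 8 × 2.5
= 20.0

20.0


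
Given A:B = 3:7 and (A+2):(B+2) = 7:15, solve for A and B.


Let A = 3k, B = 7k.
(3k + 2) / (7k + 2) = 7/15
Cross-multiply: 15(3k + 2) = 7(7k + 2)
45k + 30 = 49k + 14
45k - 49k = 14 - 30
-4k = -16
k = -16/-4 = 4
A = 3×4 = 12, B = 7×4 = 28
= A = 12, B = 28

A = 12, B = 28


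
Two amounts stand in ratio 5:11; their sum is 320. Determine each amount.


Let A = 5k, B = 11k.
5k + 11k = 320
16k = 320 → k = 320/16 = 20
A = 5×20 = 100, B = 11×20 = 220
= A = 100, B = 220

A = 100, B = 220


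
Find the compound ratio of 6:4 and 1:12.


Compound ratio = (6×1) : (4×12)
= 6:48
GCD = 6
= 1:8

1:8


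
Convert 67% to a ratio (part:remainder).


67% means 67 parts out of 100; remainder = 33
Part : remainder = 67:33
GCD = 1
= 67:33

67:33


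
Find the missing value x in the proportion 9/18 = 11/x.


Cross multiply: 9 × x = 18 × 11
9x = 198
x = 198 / 9
= 22.00

22.00


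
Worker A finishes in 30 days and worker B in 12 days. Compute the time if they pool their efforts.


Rate of A = 1/30 per day
Rate of B = 1/12 per day
Combined rate = 1/30 + 1/12 = 42/360 ≈ 0.1167 per day
Days = 1 / combined rate = 360/42
≈ 8.57 days

8.57 days


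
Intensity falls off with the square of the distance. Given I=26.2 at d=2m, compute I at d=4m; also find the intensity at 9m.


I₁d₁² = I₂d₂²
I at 4m = 26.2 × (2/4)² = 26.2 × 4/16 = 104.8/16 = 6.5500
I at 9m = 26.2 × (2/9)² = 26.2 × 4/81 = 104.8/81 ≈ 1.2938
= 6.5500 and 1.2938

6.5500 and 1.2938


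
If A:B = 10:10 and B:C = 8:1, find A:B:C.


Match B: multiply A:B by 8 → 80:80
Multiply B:C by 10 → 80:10
Combined: 80:80:10
GCD = 10
= 8:8:1

8:8:1


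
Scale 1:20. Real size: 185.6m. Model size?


Model size = real / scale
= 185.6 / 20
= 9.2800 m

9.2800 m


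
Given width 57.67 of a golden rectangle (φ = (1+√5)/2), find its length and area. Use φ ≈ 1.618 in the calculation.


φ = (1 + √5) / 2 ≈ 1.618
Length = width × φ = 57.67 × 1.618 = 93.31006
≈ 93.31
Area = width × length = 57.67 × 93.31006 = 5381.1911602 ≈ 5381.19
= Length: 93.31, Area: 5381.19

Length: 93.31, Area: 5381.19


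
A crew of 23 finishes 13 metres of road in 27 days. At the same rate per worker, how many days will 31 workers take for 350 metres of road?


Days ∝ work / workers, so d₂ = d₁ × (m₁/m₂) × (w₂/w₁)
Workers factor (inverse): 23/31 ≈ 0.7419
Work factor (direct): 350/13 ≈ 26.9231
d₂ = 27 × 23/31 × 350/13 = (27 × 23 × 350) / (31 × 13) = 217350/403
≈ 539.33 days

539.33 days


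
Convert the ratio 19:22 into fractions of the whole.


Total parts = 19 + 22 = 41
First part: 19/41 = 19/41
Second part: 22/41 = 22/41
= 19/41 and 22/41

19/41 and 22/41


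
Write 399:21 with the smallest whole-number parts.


GCD(399, 21) = 21
399/21 : 21/21
= 19:1

19:1


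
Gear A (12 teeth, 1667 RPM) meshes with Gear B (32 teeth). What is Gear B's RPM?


Gear ratio = 12:32 = 3:8
RPM_B = RPM_A × (teeth_A / teeth_B)
= 1667 × (12/32)
= 625.1 RPM

625.1 RPM


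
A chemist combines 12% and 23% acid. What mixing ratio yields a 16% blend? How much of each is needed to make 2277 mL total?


Let x parts of 12% mix with y parts of 23%.
12x + 23y = 16(x + y)
12x + 23y = 16x + 16y
x(12 - 16) = y(16 - 23)
x/y = (23 - 16)/(16 - 12) = 7/4
Simplify: 7:4
Total parts = 11; one part = 2277/11 = 207.00 mL
12% solution: 7×207.00 = 1449.00 mL
23% solution: 4×207.00 = 828.00 mL
= ratio 7:4; 1449.00 mL and 828.00 mL

ratio 7:4; 1449.00 mL and 828.00 mL


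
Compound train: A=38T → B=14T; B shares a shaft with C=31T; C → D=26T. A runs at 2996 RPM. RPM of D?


Stage 1: RPM_B = RPM_A × t_A/t_B = 2996 × 38/14 = 113848/14 = 8132.00
B and C share a shaft → RPM_C = RPM_B
Stage 2: RPM_D = RPM_C × t_C/t_D = RPM_A × (t_A×t_C)/(t_B×t_D)
Overall ratio = (38×31)/(14×26) = 1178/364
RPM_D = 2996 × 1178/364 = 3529288/364
≈ 9695.85 RPM

9695.85 RPM


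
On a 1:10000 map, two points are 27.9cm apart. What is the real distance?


Real distance = map distance × scale
= 27.9cm × 10000
= 279000 cm = 2790.0 m
= 2.790 km

2.790 km


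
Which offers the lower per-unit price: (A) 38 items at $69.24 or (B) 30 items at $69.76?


Deal A: $69.24/38 = $1.8221/unit
Deal B: $69.76/30 = $2.3253/unit
A is cheaper per unit
= Deal A

Deal A


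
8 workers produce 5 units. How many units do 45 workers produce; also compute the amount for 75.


Direct proportion: y/x = constant
k = 5/8 = 0.6250
y at x=45: k × 45 = 5 × 45 / 8 = 225/8 ≈ 28.13
y at x=75: k × 75 = 5 × 75 / 8 = 375/8 ≈ 46.88
= 28.13 and 46.88

28.13 and 46.88


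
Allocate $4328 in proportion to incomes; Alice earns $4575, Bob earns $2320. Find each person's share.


Total income = 4575 + 2320 = $6895
Alice: $4328 × 4575/6895 = $2871.73
Bob: $4328 × 2320/6895 = $1456.27
= Alice: $2871.73, Bob: $1456.27

Alice: $2871.73, Bob: $1456.27


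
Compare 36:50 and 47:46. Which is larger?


36/50 = 0.7200
47/46 = 1.0217
0.7200 < 1.0217, so 36:50 is less
= 47:46

47:46


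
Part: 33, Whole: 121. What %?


Percentage = (part / whole) × 100
= (33 / 121) × 100
≈ 27.27%

27.27%


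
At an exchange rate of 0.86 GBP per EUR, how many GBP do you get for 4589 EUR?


Amount × rate = 4589 × 0.86
= 3946.54 GBP

3946.54 GBP


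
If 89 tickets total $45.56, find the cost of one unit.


Unit rate = total / quantity
= 45.56 / 89
= $0.51 per unit

$0.51 per unit


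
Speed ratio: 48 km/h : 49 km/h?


Ratio = 48:49
GCD = 1
Simplified = 48:49
Time ratio (same distance) = 49:48
Speed ratio = 48:49

48:49


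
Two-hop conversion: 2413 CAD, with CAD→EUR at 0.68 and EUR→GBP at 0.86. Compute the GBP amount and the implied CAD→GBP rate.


Step 1: 2413 CAD × 0.68 = 1640.84 EUR
Step 2: 1640.84 EUR × 0.86 = 1411.12 GBP
Implied rate CAD→GBP = 0.68 × 0.86 = 0.5848
= 1411.12 GBP; implied rate 0.5848 GBP/CAD

1411.12 GBP; implied rate 0.5848 GBP/CAD


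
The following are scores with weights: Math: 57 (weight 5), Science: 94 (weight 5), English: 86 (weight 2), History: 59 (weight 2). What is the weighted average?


Numerator = 57×5 + 94×5 + 86×2 + 59×2
= 285 + 470 + 172 + 118
= 1045
Total weight = 14
Weighted avg = 1045/14
= 74.64

74.64


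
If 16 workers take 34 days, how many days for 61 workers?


Inverse proportion: x × y = constant
k = 16 × 34 = 544
y₂ = k / 61 = 544 / 61
= 8.92

8.92


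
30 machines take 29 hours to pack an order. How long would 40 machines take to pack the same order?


Inverse proportion: x × y = constant
k = 30 × 29 = 870
y₂ = k / 40 = 870 / 40
= 21.75

21.75


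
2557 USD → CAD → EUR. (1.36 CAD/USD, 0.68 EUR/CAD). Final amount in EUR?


Step 1: 2557 USD × 1.36 = 3477.52 CAD
Step 2: 3477.52 CAD × 0.68 = 2364.71 EUR
Implied rate USD→EUR = 1.36 × 0.68 = 0.9248
= 2364.71 EUR

2364.71 EUR


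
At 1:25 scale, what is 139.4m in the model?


Model size = real / scale
= 139.4 / 25
= 5.5760 m

5.5760 m


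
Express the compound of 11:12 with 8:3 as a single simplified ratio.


Compound ratio = (11×8) : (12×3)
= 88:36
GCD = 4
= 22:9

22:9


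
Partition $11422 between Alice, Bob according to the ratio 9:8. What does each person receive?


Total parts = 9 + 8 = 17
Alice: 11422 × 9/17 = 6046.94
Bob: 11422 × 8/17 = 5375.06
= Alice: $6046.94, Bob: $5375.06

Alice: $6046.94, Bob: $5375.06


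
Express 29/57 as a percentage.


Percentage = (part / whole) × 100
= (29 / 57) × 100
≈ 50.88%

50.88%


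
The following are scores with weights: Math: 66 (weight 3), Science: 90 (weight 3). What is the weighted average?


Numerator = 66×3 + 90×3
= 198 + 270
= 468
Total weight = 6
Weighted avg = 468/6
= 78.00

78.00


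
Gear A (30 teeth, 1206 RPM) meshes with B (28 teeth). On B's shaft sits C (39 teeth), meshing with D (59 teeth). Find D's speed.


Stage 1: RPM_B = RPM_A × t_A/t_B = 1206 × 30/28 = 36180/28 ≈ 1292.14
B and C share a shaft → RPM_C = RPM_B
Stage 2: RPM_D = RPM_C × t_C/t_D = RPM_A × (t_A×t_C)/(t_B×t_D)
Overall ratio = (30×39)/(28×59) = 1170/1652
RPM_D = 1206 × 1170/1652 = 1411020/1652
≈ 854.13 RPM

854.13 RPM


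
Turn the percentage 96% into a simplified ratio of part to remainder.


96% means 96 parts out of 100; remainder = 4
Part : remainder = 96:4
GCD = 4
= 24:1

24:1


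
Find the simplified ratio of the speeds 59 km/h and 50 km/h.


Ratio = 59:50
GCD = 1
Simplified = 59:50
Time ratio (same distance) = 50:59
Speed ratio = 59:50

59:50


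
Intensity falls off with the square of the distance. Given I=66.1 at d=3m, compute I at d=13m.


I₁d₁² = I₂d₂²
I₂ = I₁ × (d₁/d₂)²
= 66.1 × (3/13)²
= 66.1 × 9/169
= 594.9/169
≈ 3.5201

3.5201


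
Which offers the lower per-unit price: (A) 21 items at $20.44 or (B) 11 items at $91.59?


Deal A: $20.44/21 = $0.9733/unit
Deal B: $91.59/11 = $8.3264/unit
A is cheaper per unit
= Deal A

Deal A


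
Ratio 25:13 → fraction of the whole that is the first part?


Total parts = 25 + 13 = 38
First part: 25/38 = 25/38
= 25/38

25/38


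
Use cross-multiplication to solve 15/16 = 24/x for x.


Cross multiply: 15 × x = 16 × 24
15x = 384
x = 384 / 15
= 25.60

25.60


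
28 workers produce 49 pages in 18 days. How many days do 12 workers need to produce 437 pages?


Days ∝ work / workers, so d₂ = d₁ × (m₁/m₂) × (w₂/w₁)
Workers factor (inverse): 28/12 ≈ 2.3333
Work factor (direct): 437/49 ≈ 8.9184
d₂ = 18 × 28/12 × 437/49 = (18 × 28 × 437) / (12 × 49) = 220248/588
≈ 374.57 days

374.57 days


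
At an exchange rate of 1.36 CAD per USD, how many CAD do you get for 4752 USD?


Amount × rate = 4752 × 1.36
= 6462.72 CAD

6462.72 CAD


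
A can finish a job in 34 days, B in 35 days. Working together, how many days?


Rate of A = 1/34 per day
Rate of B = 1/35 per day
Combined rate = 1/34 + 1/35 = 69/1190 ≈ 0.0580 per day
Days = 1 / combined rate = 1190/69
≈ 17.25 days

17.25 days


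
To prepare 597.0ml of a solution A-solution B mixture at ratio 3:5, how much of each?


Total parts = 3 + 5 = 8
solution A: 597.0 × 3/8 = 223.9ml
solution B: 597.0 × 5/8 = 373.1ml
= 223.9ml and 373.1ml

223.9ml and 373.1ml


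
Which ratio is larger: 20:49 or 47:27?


20/49 = 0.4082
47/27 = 1.7407
0.4082 < 1.7407, so 20:49 is less
= 47:27

47:27


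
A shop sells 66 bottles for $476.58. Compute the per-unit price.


Unit rate = total / quantity
= 476.58 / 66
= $7.22 per unit

$7.22 per unit


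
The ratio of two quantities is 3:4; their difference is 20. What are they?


Let A = 3k, B = 4k.
4k - 3k = 20
1k = 20 → k = 20/1 = 20
A = 3×20 = 60, B = 4×20 = 80
= A = 60, B = 80

A = 60, B = 80


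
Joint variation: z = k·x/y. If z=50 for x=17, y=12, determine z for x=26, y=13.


z = k·x/y
Solve for k using the known point: k = z·y/x = 50×12/17 = 600/17 ≈ 35.2941
Now evaluate at x=26, y=13:
z = k × 26 / 13 = (600 × 26) / (17 × 13) = 15600/221
≈ 70.5882

70.5882


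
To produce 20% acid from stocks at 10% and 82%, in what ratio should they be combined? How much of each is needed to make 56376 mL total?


Let x parts of 10% mix with y parts of 82%.
10x + 82y = 20(x + y)
10x + 82y = 20x + 20y
x(10 - 20) = y(20 - 82)
x/y = (82 - 20)/(20 - 10) = 62/10
Simplify: 31:5
Total parts = 36; one part = 56376/36 = 1566.00 mL
10% solution: 31×1566.00 = 48546.00 mL
82% solution: 5×1566.00 = 7830.00 mL
= ratio 31:5; 48546.00 mL and 7830.00 mL

ratio 31:5; 48546.00 mL and 7830.00 mL


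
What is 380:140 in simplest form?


GCD(380, 140) = 20
380/20 : 140/20
= 19:7

19:7


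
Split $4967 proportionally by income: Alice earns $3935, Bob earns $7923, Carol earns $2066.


Total income = 3935 + 7923 + 2066 = $13924
Alice: $4967 × 3935/13924 = $1403.70
Bob: $4967 × 7923/13924 = $2826.31
Carol: $4967 × 2066/13924 = $736.99
= Alice: $1403.70, Bob: $2826.31, Carol: $736.99

Alice: $1403.70, Bob: $2826.31, Carol: $736.99


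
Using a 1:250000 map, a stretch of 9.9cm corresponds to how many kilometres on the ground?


Real distance = map distance × scale
= 9.9cm × 250000
= 2475000 cm = 24750.0 m
= 24.750 km

24.750 km


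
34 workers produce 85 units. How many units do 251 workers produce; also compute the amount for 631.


Direct proportion: y/x = constant
k = 85/34 = 2.5000
y at x=251: k × 251 = 85 × 251 / 34 = 21335/34 = 627.50
y at x=631: k × 631 = 85 × 631 / 34 = 53635/34 = 1577.50
= 627.50 and 1577.50

627.50 and 1577.50


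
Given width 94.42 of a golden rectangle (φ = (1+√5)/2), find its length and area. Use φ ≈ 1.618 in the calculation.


φ = (1 + √5) / 2 ≈ 1.618
Length = width × φ = 94.42 × 1.618 = 152.77156
≈ 152.77
Area = width × length = 94.42 × 152.77156 = 14424.6906952 ≈ 14424.69
= Length: 152.77, Area: 14424.69

Length: 152.77, Area: 14424.69


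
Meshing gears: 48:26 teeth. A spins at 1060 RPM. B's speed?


Gear ratio = 48:26 = 24:13
RPM_B = RPM_A × (teeth_A / teeth_B)
= 1060 × (48/26)
= 1956.9 RPM

1956.9 RPM


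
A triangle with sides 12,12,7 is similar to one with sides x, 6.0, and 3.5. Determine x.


Scale factor = 6.0/12 = 0.5
Missing side = 12 × 0.5
= 6.0

6.0


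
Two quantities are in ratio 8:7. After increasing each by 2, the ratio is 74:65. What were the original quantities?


Let A = 8k, B = 7k.
(8k + 2) / (7k + 2) = 74/65
Cross-multiply: 65(8k + 2) = 74(7k + 2)
520k + 130 = 518k + 148
520k - 518k = 148 - 130
2k = 18
k = 18/2 = 9
A = 8×9 = 72, B = 7×9 = 63
= A = 72, B = 63

A = 72, B = 63


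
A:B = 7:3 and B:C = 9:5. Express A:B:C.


Match B: multiply A:B by 9 → 63:27
Multiply B:C by 3 → 27:15
Combined: 63:27:15
GCD = 3
= 21:9:5

21:9:5


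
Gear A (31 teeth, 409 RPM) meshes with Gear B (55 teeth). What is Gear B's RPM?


Gear ratio = 31:55 = 31:55
RPM_B = RPM_A × (teeth_A / teeth_B)
= 409 × (31/55)
= 230.5 RPM

230.5 RPM


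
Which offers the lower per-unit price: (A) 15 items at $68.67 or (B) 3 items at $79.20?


Deal A: $68.67/15 = $4.5780/unit
Deal B: $79.20/3 = $26.4000/unit
A is cheaper per unit
= Deal A

Deal A


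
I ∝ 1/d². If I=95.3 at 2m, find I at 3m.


I₁d₁² = I₂d₂²
I₂ = I₁ × (d₁/d₂)²
= 95.3 × (2/3)²
= 95.3 × 4/9
= 381.2/9
≈ 42.3556

42.3556


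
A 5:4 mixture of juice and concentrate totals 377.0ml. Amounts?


Total parts = 5 + 4 = 9
juice: 377.0 × 5/9 = 209.4ml
concentrate: 377.0 × 4/9 = 167.6ml
= 209.4ml and 167.6ml

209.4ml and 167.6ml


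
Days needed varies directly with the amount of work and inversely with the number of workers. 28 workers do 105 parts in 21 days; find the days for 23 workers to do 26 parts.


Days ∝ work / workers, so d₂ = d₁ × (m₁/m₂) × (w₂/w₁)
Workers factor (inverse): 28/23 ≈ 1.2174
Work factor (direct): 26/105 ≈ 0.2476
d₂ = 21 × 28/23 × 26/105 = (21 × 28 × 26) / (23 × 105) = 15288/2415
≈ 6.33 days

6.33 days


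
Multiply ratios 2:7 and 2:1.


Compound ratio = (2×2) : (7×1)
= 4:7
GCD = 1
= 4:7

4:7


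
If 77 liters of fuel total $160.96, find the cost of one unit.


Unit rate = total / quantity
= 160.96 / 77
= $2.09 per unit

$2.09 per unit


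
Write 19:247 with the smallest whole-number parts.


GCD(19, 247) = 19
19/19 : 247/19
= 1:13

1:13


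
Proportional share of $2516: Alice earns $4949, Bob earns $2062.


Total income = 4949 + 2062 = $7011
Alice: $2516 × 4949/7011 = $1776.02
Bob: $2516 × 2062/7011 = $739.98
= Alice: $1776.02, Bob: $739.98

Alice: $1776.02, Bob: $739.98


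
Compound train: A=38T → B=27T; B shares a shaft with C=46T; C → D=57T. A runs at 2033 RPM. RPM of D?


Stage 1: RPM_B = RPM_A × t_A/t_B = 2033 × 38/27 = 77254/27 ≈ 2861.26
B and C share a shaft → RPM_C = RPM_B
Stage 2: RPM_D = RPM_C × t_C/t_D = RPM_A × (t_A×t_C)/(t_B×t_D)
Overall ratio = (38×46)/(27×57) = 1748/1539
RPM_D = 2033 × 1748/1539 = 3553684/1539
≈ 2309.09 RPM

2309.09 RPM


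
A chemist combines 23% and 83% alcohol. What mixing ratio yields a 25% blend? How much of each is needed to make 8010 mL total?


Let x parts of 23% mix with y parts of 83%.
23x + 83y = 25(x + y)
23x + 83y = 25x + 25y
x(23 - 25) = y(25 - 83)
x/y = (83 - 25)/(25 - 23) = 58/2
Simplify: 29:1
Total parts = 30; one part = 8010/30 = 267.00 mL
23% solution: 29×267.00 = 7743.00 mL
83% solution: 1×267.00 = 267.00 mL
= ratio 29:1; 7743.00 mL and 267.00 mL

ratio 29:1; 7743.00 mL and 267.00 mL


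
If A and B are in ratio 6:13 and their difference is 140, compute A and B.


Let A = 6k, B = 13k.
13k - 6k = 140
7k = 140 → k = 140/7 = 20
A = 6×20 = 120, B = 13×20 = 260
= A = 120, B = 260

A = 120, B = 260


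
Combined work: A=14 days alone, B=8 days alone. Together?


Rate of A = 1/14 per day
Rate of B = 1/8 per day
Combined rate = 1/14 + 1/8 = 22/112 ≈ 0.1964 per day
Days = 1 / combined rate = 112/22
≈ 5.09 days

5.09 days


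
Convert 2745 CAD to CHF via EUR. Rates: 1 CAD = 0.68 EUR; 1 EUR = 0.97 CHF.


Step 1: 2745 CAD × 0.68 = 1866.60 EUR
Step 2: 1866.60 EUR × 0.97 = 1810.60 CHF
Implied rate CAD→CHF = 0.68 × 0.97 = 0.6596
= 1810.60 CHF

1810.60 CHF


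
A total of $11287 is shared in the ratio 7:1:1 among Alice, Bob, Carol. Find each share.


Total parts = 7 + 1 + 1 = 9
Alice: 11287 × 7/9 = 8778.78
Bob: 11287 × 1/9 = 1254.11
Carol: 11287 × 1/9 = 1254.11
= Alice: $8778.78, Bob: $1254.11, Carol: $1254.11

Alice: $8778.78, Bob: $1254.11, Carol: $1254.11


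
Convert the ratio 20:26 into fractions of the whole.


Total parts = 20 + 26 = 46
First part: 20/46 = 10/23
Second part: 26/46 = 13/23
= 10/23 and 13/23

10/23 and 13/23


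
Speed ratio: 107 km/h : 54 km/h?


Ratio = 107:54
GCD = 1
Simplified = 107:54
Time ratio (same distance) = 54:107
Speed ratio = 107:54

107:54


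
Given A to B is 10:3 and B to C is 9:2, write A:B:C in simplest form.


Match B: multiply A:B by 9 → 90:27
Multiply B:C by 3 → 27:6
Combined: 90:27:6
GCD = 3
= 30:9:2

30:9:2


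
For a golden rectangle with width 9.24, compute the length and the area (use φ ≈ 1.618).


φ = (1 + √5) / 2 ≈ 1.618
Length = width × φ = 9.24 × 1.618 = 14.95032
≈ 14.95
Area = width × length = 9.24 × 14.95032 = 138.1409568 ≈ 138.14
= Length: 14.95, Area: 138.14

Length: 14.95, Area: 138.14


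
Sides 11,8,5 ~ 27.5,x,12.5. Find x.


Scale factor = 27.5/11 = 2.5
Missing side = 8 × 2.5
= 20.0

20.0


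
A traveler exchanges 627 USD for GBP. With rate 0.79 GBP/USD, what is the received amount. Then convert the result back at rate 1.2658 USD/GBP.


Amount × rate = 627 × 0.79 = 495.33 GBP
Round-trip: 495.33 × 1.2658 = 626.99 USD
= 495.33 GBP, then 626.99 USD

495.33 GBP, then 626.99 USD


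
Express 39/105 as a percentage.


Percentage = (part / whole) × 100
= (39 / 105) × 100
≈ 37.14%

37.14%


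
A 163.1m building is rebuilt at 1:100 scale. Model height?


Model size = real / scale
= 163.1 / 100
= 1.6310 m

1.6310 m


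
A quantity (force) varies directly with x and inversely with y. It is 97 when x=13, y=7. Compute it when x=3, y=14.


z = k·x/y
Solve for k using the known point: k = z·y/x = 97×7/13 = 679/13 ≈ 52.2308
Now evaluate at x=3, y=14:
z = k × 3 / 14 = (679 × 3) / (13 × 14) = 2037/182
≈ 11.1923

11.1923


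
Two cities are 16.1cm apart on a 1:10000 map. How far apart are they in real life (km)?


Real distance = map distance × scale
= 16.1cm × 10000
= 161000 cm = 1610.0 m
= 1.610 km

1.610 km


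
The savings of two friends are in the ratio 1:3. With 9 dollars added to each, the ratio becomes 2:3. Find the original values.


Let A = 1k, B = 3k.
(1k + 9) / (3k + 9) = 2/3
Cross-multiply: 3(1k + 9) = 2(3k + 9)
3k + 27 = 6k + 18
3k - 6k = 18 - 27
-3k = -9
k = -9/-3 = 3
A = 1×3 = 3, B = 3×3 = 9
= A = 3, B = 9

A = 3, B = 9


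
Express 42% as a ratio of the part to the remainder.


42% means 42 parts out of 100; remainder = 58
Part : remainder = 42:58
GCD = 2
= 21:29

21:29


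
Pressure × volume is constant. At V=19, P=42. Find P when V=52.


Inverse proportion: x × y = constant
k = 19 × 42 = 798
y₂ = k / 52 = 798 / 52
= 15.35

15.35


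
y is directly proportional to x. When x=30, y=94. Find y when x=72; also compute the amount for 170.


Direct proportion: y/x = constant
k = 94/30 ≈ 3.1333
y at x=72: k × 72 = 94 × 72 / 30 = 6768/30 = 225.60
y at x=170: k × 170 = 94 × 170 / 30 = 15980/30 ≈ 532.67
= 225.60 and 532.67

225.60 and 532.67


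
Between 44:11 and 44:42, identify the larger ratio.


44/11 = 4.0000
44/42 = 1.0476
4.0000 > 1.0476, so 44:11 is greater
= 44:11

44:11


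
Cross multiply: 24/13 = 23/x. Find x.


Cross multiply: 24 × x = 13 × 23
24x = 299
x = 299 / 24
= 12.46

12.46


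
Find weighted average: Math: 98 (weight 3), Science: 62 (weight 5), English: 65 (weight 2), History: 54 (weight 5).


Numerator = 98×3 + 62×5 + 65×2 + 54×5
= 294 + 310 + 130 + 270
= 1004
Total weight = 15
Weighted avg = 1004/15
= 66.93

66.93


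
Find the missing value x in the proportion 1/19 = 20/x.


Cross multiply: 1 × x = 19 × 20
1x = 380
x = 380 / 1
= 380.00

380.00


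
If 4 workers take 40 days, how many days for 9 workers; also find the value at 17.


Inverse proportion: x × y = constant
k = 4 × 40 = 160
At x=9: k/9 = 17.78
At x=17: k/17 = 9.41
= 17.78 and 9.41

17.78 and 9.41


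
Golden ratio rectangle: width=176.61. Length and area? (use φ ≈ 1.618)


φ = (1 + √5) / 2 ≈ 1.618
Length = width × φ = 176.61 × 1.618 = 285.75498
≈ 285.75
Area = width × length = 176.61 × 285.75498 = 50467.1870178 ≈ 50467.19
= Length: 285.75, Area: 50467.19

Length: 285.75, Area: 50467.19


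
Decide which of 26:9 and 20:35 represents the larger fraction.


26/9 = 2.8889
20/35 = 0.5714
2.8889 > 0.5714, so 26:9 is greater
= 26:9

26:9


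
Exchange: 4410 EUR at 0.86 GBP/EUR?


Amount × rate = 4410 × 0.86
= 3792.60 GBP

3792.60 GBP


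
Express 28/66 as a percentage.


Percentage = (part / whole) × 100
= (28 / 66) × 100
≈ 42.42%

42.42%


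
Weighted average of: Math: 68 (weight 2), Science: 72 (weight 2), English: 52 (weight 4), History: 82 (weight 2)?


Numerator = 68×2 + 72×2 + 52×4 + 82×2
= 136 + 144 + 208 + 164
= 652
Total weight = 10
Weighted avg = 652/10
= 65.20

65.20


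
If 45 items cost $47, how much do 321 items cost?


Direct proportion: y/x = constant
k = 47/45 ≈ 1.0444
y₂ = k × 321 = 47 × 321 / 45 = 15087/45
≈ 335.27

335.27


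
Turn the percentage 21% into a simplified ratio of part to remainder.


21% means 21 parts out of 100; remainder = 79
Part : remainder = 21:79
GCD = 1
= 21:79

21:79


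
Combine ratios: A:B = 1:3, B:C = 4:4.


Match B: multiply A:B by 4 → 4:12
Multiply B:C by 3 → 12:12
Combined: 4:12:12
GCD = 4
= 1:3:3

1:3:3


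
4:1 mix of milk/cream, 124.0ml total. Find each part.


Total parts = 4 + 1 = 5
milk: 124.0 × 4/5 = 99.2ml
cream: 124.0 × 1/5 = 24.8ml
= 99.2ml and 24.8ml

99.2ml and 24.8ml


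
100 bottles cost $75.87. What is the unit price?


Unit rate = total / quantity
= 75.87 / 100
= $0.76 per unit

$0.76 per unit


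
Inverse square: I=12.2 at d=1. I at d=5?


I₁d₁² = I₂d₂²
I₂ = I₁ × (d₁/d₂)²
= 12.2 × (1/5)²
= 12.2 × 1/25
= 12.2/25
= 0.4880

0.4880


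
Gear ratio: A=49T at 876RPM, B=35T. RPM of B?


Gear ratio = 49:35 = 7:5
RPM_B = RPM_A × (teeth_A / teeth_B)
= 876 × (49/35)
= 1226.4 RPM

1226.4 RPM


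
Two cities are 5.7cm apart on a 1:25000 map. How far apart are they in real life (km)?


Real distance = map distance × scale
= 5.7cm × 25000
= 142500 cm = 1425.0 m
= 1.425 km

1.425 km


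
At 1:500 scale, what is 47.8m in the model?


Model size = real / scale
= 47.8 / 500
= 0.0956 m

0.0956 m


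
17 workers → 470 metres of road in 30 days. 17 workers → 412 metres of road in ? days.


Days ∝ work / workers, so d₂ = d₁ × (m₁/m₂) × (w₂/w₁)
Workers factor (inverse): 17/17 = 1.0000
Work factor (direct): 412/470 ≈ 0.8766
d₂ = 30 × 17/17 × 412/470 = (30 × 17 × 412) / (17 × 470) = 210120/7990
≈ 26.30 days

26.30 days


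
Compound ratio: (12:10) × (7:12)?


Compound ratio = (12×7) : (10×12)
= 84:120
GCD = 12
= 7:10

7:10


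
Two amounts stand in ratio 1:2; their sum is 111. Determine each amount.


Let A = 1k, B = 2k.
1k + 2k = 111
3k = 111 → k = 111/3 = 37
A = 1×37 = 37, B = 2×37 = 74
= A = 37, B = 74

A = 37, B = 74


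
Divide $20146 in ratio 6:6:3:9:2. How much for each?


Total parts = 6 + 6 + 3 + 9 + 2 = 26
Part 1: 20146 × 6/26 = 4649.08
Part 2: 20146 × 6/26 = 4649.08
Part 3: 20146 × 3/26 = 2324.54
Part 4: 20146 × 9/26 = 6973.62
Part 5: 20146 × 2/26 = 1549.69
= Part 1: $4649.08, Part 2: $4649.08, Part 3: $2324.54, Part 4: $6973.62, Part 5: $1549.69

Part 1: $4649.08, Part 2: $4649.08, Part 3: $2324.54, Part 4: $6973.62, Part 5: $1549.69


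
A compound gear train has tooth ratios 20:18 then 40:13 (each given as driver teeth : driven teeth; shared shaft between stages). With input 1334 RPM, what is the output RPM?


Stage 1: RPM_B = RPM_A × t_A/t_B = 1334 × 20/18 = 26680/18 ≈ 1482.22
B and C share a shaft → RPM_C = RPM_B
Stage 2: RPM_D = RPM_C × t_C/t_D = RPM_A × (t_A×t_C)/(t_B×t_D)
Overall ratio = (20×40)/(18×13) = 800/234
RPM_D = 1334 × 800/234 = 1067200/234
≈ 4560.68 RPM

4560.68 RPM


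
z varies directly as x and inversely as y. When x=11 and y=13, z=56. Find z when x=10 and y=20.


z = k·x/y
Solve for k using the known point: k = z·y/x = 56×13/11 = 728/11 ≈ 66.1818
Now evaluate at x=10, y=20:
z = k × 10 / 20 = (728 × 10) / (11 × 20) = 7280/220
≈ 33.0909

33.0909


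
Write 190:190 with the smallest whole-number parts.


GCD(190, 190) = 190
190/190 : 190/190
= 1:1

1:1


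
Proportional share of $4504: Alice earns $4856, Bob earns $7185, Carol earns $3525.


Total income = 4856 + 7185 + 3525 = $15566
Alice: $4504 × 4856/15566 = $1405.08
Bob: $4504 × 7185/15566 = $2078.97
Carol: $4504 × 3525/15566 = $1019.95
= Alice: $1405.08, Bob: $2078.97, Carol: $1019.95

Alice: $1405.08, Bob: $2078.97, Carol: $1019.95


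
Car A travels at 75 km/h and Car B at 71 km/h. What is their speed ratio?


Ratio = 75:71
GCD = 1
Simplified = 75:71
Time ratio (same distance) = 71:75
Speed ratio = 75:71

75:71


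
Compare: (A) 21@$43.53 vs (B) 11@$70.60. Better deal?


Deal A: $43.53/21 = $2.0729/unit
Deal B: $70.60/11 = $6.4182/unit
A is cheaper per unit
= Deal A

Deal A


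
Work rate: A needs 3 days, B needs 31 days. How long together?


Rate of A = 1/3 per day
Rate of B = 1/31 per day
Combined rate = 1/3 + 1/31 = 34/93 ≈ 0.3656 per day
Days = 1 / combined rate = 93/34
≈ 2.74 days

2.74 days


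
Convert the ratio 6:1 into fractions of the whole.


Total parts = 6 + 1 = 7
First part: 6/7 = 6/7
Second part: 1/7 = 1/7
= 6/7 and 1/7

6/7 and 1/7


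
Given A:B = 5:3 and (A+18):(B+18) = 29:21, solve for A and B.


Let A = 5k, B = 3k.
(5k + 18) / (3k + 18) = 29/21
Cross-multiply: 21(5k + 18) = 29(3k + 18)
105k + 378 = 87k + 522
105k - 87k = 522 - 378
18k = 144
k = 144/18 = 8
A = 5×8 = 40, B = 3×8 = 24
= A = 40, B = 24

A = 40, B = 24


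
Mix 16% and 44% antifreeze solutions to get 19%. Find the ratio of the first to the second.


Let x parts of 16% mix with y parts of 44%.
16x + 44y = 19(x + y)
16x + 44y = 19x + 19y
x(16 - 19) = y(19 - 44)
x/y = (44 - 19)/(19 - 16) = 25/3
Simplify: 25:3
= 25:3

25:3


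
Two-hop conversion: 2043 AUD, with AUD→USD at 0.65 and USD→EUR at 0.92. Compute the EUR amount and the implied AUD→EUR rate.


Step 1: 2043 AUD × 0.65 = 1327.95 USD
Step 2: 1327.95 USD × 0.92 = 1221.71 EUR
Implied rate AUD→EUR = 0.65 × 0.92 = 0.5980
= 1221.71 EUR; implied rate 0.5980 EUR/AUD

1221.71 EUR; implied rate 0.5980 EUR/AUD


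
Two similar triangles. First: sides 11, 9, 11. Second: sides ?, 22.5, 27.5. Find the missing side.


Scale factor = 22.5/9 = 2.5
Missing side = 11 × 2.5
= 27.5

27.5


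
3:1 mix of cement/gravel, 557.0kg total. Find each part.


Total parts = 3 + 1 = 4
cement: 557.0 × 3/4 = 417.8kg
gravel: 557.0 × 1/4 = 139.3kg
= 417.8kg and 139.3kg

417.8kg and 139.3kg


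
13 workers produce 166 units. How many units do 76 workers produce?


Direct proportion: y/x = constant
k = 166/13 ≈ 12.7692
y₂ = k × 76 = 166 × 76 / 13 = 12616/13
≈ 970.46

970.46


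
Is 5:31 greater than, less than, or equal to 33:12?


5/31 = 0.1613
33/12 = 2.7500
0.1613 < 2.7500, so 5:31 is less
= less than

less than


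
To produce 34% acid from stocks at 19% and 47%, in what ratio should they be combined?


Let x parts of 19% mix with y parts of 47%.
19x + 47y = 34(x + y)
19x + 47y = 34x + 34y
x(19 - 34) = y(34 - 47)
x/y = (47 - 34)/(34 - 19) = 13/15
Simplify: 13:15
= 13:15

13:15


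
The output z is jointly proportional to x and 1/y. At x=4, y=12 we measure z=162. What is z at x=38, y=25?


z = k·x/y
Solve for k using the known point: k = z·y/x = 162×12/4 = 1944/4 = 486.0000
Now evaluate at x=38, y=25:
z = k × 38 / 25 = (1944 × 38) / (4 × 25) = 73872/100
= 738.7200

738.7200


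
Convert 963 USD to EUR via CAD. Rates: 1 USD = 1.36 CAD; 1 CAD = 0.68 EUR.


Step 1: 963 USD × 1.36 = 1309.68 CAD
Step 2: 1309.68 CAD × 0.68 = 890.58 EUR
Implied rate USD→EUR = 1.36 × 0.68 = 0.9248
= 890.58 EUR

890.58 EUR


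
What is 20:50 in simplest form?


GCD(20, 50) = 10
20/10 : 50/10
= 2:5

2:5


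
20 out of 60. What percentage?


Percentage = (part / whole) × 100
= (20 / 60) × 100
≈ 33.33%

33.33%


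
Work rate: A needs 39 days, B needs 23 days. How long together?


Rate of A = 1/39 per day
Rate of B = 1/23 per day
Combined rate = 1/39 + 1/23 = 62/897 ≈ 0.0691 per day
Days = 1 / combined rate = 897/62
≈ 14.47 days

14.47 days


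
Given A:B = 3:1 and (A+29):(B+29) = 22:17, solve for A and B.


Let A = 3k, B = 1k.
(3k + 29) / (1k + 29) = 22/17
Cross-multiply: 17(3k + 29) = 22(1k + 29)
51k + 493 = 22k + 638
51k - 22k = 638 - 493
29k = 145
k = 145/29 = 5
A = 3×5 = 15, B = 1×5 = 5
= A = 15, B = 5

A = 15, B = 5


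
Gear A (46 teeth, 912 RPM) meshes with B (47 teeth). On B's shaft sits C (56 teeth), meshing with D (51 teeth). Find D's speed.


Stage 1: RPM_B = RPM_A × t_A/t_B = 912 × 46/47 = 41952/47 ≈ 892.60
B and C share a shaft → RPM_C = RPM_B
Stage 2: RPM_D = RPM_C × t_C/t_D = RPM_A × (t_A×t_C)/(t_B×t_D)
Overall ratio = (46×56)/(47×51) = 2576/2397
RPM_D = 912 × 2576/2397 = 2349312/2397
≈ 980.11 RPM

980.11 RPM


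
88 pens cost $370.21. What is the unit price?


Unit rate = total / quantity
= 370.21 / 88
= $4.21 per unit

$4.21 per unit


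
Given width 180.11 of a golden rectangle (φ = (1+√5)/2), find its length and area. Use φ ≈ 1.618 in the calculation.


φ = (1 + √5) / 2 ≈ 1.618
Length = width × φ = 180.11 × 1.618 = 291.41798
≈ 291.42
Area = width × length = 180.11 × 291.41798 = 52487.2923778 ≈ 52487.29
= Length: 291.42, Area: 52487.29

Length: 291.42, Area: 52487.29


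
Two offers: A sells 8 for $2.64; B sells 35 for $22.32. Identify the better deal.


Deal A: $2.64/8 = $0.3300/unit
Deal B: $22.32/35 = $0.6377/unit
A is cheaper per unit
= Deal A

Deal A


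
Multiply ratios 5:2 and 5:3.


Compound ratio = (5×5) : (2×3)
= 25:6
GCD = 1
= 25:6

25:6


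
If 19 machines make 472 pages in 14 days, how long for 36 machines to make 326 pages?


Days ∝ work / workers, so d₂ = d₁ × (m₁/m₂) × (w₂/w₁)
Workers factor (inverse): 19/36 ≈ 0.5278
Work factor (direct): 326/472 ≈ 0.6907
d₂ = 14 × 19/36 × 326/472 = (14 × 19 × 326) / (36 × 472) = 86716/16992
≈ 5.10 days

5.10 days


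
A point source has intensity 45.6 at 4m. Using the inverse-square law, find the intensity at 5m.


I₁d₁² = I₂d₂²
I₂ = I₁ × (d₁/d₂)²
= 45.6 × (4/5)²
= 45.6 × 16/25
= 729.6/25
= 29.1840

29.1840


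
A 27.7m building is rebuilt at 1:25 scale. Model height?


Model size = real / scale
= 27.7 / 25
= 1.1080 m

1.1080 m


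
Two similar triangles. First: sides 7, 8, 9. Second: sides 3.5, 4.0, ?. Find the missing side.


Scale factor = 3.5/7 = 0.5
Missing side = 9 × 0.5
= 4.5

4.5


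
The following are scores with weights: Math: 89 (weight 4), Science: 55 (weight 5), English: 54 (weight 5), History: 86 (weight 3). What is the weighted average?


Numerator = 89×4 + 55×5 + 54×5 + 86×3
= 356 + 275 + 270 + 258
= 1159
Total weight = 17
Weighted avg = 1159/17
= 68.18

68.18


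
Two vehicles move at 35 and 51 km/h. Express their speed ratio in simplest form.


Ratio = 35:51
GCD = 1
Simplified = 35:51
Time ratio (same distance) = 51:35
Speed ratio = 35:51

35:51


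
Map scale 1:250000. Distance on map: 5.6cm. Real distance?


Real distance = map distance × scale
= 5.6cm × 250000
= 1400000 cm = 14000.0 m
= 14.000 km

14.000 km
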